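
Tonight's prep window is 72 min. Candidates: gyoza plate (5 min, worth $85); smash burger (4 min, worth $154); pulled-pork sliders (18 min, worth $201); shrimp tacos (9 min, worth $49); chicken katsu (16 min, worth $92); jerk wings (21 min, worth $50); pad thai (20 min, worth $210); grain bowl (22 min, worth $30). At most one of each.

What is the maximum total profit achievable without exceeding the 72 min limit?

791

Density check — smash burger 38.50, gyoza plate 17.00, pulled-pork sliders 11.17, pad thai 10.50 are the best per min.
Taking gyoza plate + smash burger + pulled-pork sliders + shrimp tacos + chicken katsu + pad thai: 72 min used, 791 in profit.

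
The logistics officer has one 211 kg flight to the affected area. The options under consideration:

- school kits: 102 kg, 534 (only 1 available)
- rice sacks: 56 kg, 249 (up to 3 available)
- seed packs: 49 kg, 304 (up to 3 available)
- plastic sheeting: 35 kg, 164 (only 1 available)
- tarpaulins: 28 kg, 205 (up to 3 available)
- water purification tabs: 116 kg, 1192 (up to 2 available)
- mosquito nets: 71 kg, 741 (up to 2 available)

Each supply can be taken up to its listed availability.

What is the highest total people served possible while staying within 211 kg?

1933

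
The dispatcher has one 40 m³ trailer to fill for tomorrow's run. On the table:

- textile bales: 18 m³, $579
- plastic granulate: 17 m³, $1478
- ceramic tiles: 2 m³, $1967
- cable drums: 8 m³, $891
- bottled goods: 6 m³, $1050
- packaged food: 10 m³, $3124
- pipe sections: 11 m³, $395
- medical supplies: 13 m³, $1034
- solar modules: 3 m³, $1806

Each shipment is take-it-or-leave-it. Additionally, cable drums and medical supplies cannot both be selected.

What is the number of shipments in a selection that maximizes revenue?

5

Best achievable revenue is 9425.
For example plastic granulate + ceramic tiles + bottled goods + packaged food + solar modules achieves it, using 38 m³.
All optima have 5 shipments.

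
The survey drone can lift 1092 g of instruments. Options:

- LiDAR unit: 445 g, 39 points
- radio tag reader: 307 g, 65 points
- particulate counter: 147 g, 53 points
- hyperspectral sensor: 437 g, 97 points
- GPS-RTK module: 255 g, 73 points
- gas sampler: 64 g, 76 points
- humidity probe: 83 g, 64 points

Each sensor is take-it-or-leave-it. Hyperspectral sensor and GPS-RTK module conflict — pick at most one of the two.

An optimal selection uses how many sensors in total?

5

The maximum data value within 1092 g is 355.
One optimal bundle: radio tag reader + particulate counter + hyperspectral sensor + gas sampler + humidity probe (1038 g).
Every optimal selection uses 5 sensors.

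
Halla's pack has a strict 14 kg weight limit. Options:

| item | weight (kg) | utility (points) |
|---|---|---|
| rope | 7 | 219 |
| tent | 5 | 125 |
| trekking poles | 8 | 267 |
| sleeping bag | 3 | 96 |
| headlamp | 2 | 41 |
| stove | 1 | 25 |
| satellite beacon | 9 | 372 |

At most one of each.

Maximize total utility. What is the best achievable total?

509

Filling by ratio: sleeping bag + stove + satellite beacon for 493, with 1 kg left unused.
Replace stove with headlamp: the trade gains 16 net, giving 509 at 14 kg.
The closest alternative, tent + satellite beacon, reaches only 497.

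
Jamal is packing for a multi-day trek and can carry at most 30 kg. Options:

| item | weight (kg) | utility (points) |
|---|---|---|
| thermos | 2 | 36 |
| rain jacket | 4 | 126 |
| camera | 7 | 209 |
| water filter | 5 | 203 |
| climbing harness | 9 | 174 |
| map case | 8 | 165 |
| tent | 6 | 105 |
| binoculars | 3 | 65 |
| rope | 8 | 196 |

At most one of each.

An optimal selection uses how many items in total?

The maximum utility within 30 kg is 839.
One optimal bundle: rain jacket + camera + water filter + tent + rope (30 kg).
Every optimal selection uses 5 items.

5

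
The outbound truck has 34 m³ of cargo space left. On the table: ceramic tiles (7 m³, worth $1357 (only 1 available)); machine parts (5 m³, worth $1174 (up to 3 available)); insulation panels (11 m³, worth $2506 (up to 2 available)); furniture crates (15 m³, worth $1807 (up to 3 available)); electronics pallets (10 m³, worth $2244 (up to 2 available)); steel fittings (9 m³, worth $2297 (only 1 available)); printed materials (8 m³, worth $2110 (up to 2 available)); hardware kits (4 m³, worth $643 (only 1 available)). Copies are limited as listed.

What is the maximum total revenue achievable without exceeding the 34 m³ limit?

8334

Best packing: machine parts + steel fittings + 2×printed materials + hardware kits — 34 m³, 8334 total.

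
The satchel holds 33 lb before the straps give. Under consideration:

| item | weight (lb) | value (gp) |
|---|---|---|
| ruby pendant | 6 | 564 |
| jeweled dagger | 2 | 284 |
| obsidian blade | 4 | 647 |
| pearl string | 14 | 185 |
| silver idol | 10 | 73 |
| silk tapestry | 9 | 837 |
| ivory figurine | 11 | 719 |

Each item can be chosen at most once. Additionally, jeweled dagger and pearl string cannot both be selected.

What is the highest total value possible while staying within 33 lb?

Taking ruby pendant + jeweled dagger + obsidian blade + silk tapestry + ivory figurine: 32 lb used, 3051 in value.
The closest alternative, ruby pendant + obsidian blade + silk tapestry + ivory figurine, reaches only 2767.

3051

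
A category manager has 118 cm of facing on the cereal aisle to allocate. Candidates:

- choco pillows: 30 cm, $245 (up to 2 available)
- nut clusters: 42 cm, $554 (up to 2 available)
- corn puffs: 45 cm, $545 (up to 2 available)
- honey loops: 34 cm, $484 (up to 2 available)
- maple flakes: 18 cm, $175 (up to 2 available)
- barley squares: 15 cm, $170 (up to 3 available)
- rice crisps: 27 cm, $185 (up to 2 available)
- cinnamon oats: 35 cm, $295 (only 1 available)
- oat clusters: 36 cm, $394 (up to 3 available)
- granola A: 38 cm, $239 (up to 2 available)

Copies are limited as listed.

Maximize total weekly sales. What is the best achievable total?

1592

Filling by ratio: nut clusters + 2×honey loops for 1522, with 8 cm left unused.
Dropping honey loops frees 34 cm; slotting in nut clusters (42 cm) lifts the total to 1592 at 118 cm.
Nothing else within 118 cm beats 1592.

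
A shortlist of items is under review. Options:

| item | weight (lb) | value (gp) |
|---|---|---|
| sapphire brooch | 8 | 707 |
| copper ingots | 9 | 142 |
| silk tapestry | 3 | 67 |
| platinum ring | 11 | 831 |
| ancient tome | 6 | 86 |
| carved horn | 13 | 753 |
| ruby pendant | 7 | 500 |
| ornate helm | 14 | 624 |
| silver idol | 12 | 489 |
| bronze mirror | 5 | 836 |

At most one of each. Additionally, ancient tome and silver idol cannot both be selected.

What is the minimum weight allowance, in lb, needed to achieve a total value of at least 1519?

13

Need the lightest bundle worth ≥ 1519.
sapphire brooch + bronze mirror: 1543 value at 13 lb.
Below 13 lb the best achievable stays under 1519.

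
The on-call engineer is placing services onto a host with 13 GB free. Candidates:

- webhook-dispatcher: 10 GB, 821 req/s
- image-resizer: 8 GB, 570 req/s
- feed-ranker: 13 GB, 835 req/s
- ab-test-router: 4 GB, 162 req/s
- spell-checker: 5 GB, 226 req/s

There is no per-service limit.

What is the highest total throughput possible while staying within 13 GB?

Filling by ratio: webhook-dispatcher for 821, with 3 GB left unused.
Dropping webhook-dispatcher frees 10 GB; slotting in feed-ranker (13 GB) lifts the total to 835 at 13 GB.

835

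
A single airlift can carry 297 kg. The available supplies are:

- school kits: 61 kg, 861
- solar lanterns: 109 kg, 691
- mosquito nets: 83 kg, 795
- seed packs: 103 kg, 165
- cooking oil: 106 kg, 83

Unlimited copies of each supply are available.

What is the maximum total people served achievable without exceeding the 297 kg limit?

Density check — school kits 14.11, mosquito nets 9.58, solar lanterns 6.34, seed packs 1.60 are the best per kg.
4×school kits uses 244 of the 297 kg and totals 3444.

3444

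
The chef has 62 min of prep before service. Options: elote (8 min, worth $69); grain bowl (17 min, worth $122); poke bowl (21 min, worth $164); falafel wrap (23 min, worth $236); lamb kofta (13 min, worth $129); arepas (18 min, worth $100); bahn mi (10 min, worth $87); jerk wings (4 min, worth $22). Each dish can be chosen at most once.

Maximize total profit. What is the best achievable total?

Greedy by ratio would take elote + falafel wrap + lamb kofta + bahn mi + jerk wings: 58 min used, total 543.
Dropping bahn mi and jerk wings frees 14 min; slotting in grain bowl (17 min) lifts the total to 556 at 61 min.
Elote + poke bowl + falafel wrap + bahn mi (62 min) also reaches 556 — a tie, but nothing goes higher.

556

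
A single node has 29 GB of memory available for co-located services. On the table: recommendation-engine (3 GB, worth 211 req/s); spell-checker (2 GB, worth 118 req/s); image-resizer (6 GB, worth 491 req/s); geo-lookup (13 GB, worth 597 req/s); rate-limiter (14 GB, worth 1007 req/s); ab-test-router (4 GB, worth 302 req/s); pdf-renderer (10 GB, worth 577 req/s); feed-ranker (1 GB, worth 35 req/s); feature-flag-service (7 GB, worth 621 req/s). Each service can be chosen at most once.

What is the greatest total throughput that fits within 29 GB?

2237

The ratio heuristic lands on recommendation-engine + spell-checker + image-resizer + ab-test-router + feed-ranker + feature-flag-service (1778) but leaves 6 GB idle.
The 8 GB tied up in recommendation-engine and ab-test-router and feed-ranker is better spent on rate-limiter — total rises to 2237 (29 GB).
The closest alternative, recommendation-engine + rate-limiter + ab-test-router + feed-ranker + feature-flag-service, reaches only 2176.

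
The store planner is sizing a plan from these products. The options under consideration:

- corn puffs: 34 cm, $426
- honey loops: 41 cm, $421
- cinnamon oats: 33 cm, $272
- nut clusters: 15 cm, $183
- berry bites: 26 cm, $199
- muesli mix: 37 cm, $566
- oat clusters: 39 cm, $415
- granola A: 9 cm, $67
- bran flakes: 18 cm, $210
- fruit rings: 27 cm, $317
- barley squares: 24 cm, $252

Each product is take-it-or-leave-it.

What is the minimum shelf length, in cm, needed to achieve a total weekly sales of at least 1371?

Look for the lowest-shelf combination reaching 1371.
corn puffs + nut clusters + muesli mix + bran flakes: 1385 weekly sales at 104 cm.
Any bundle with less than 104 cm falls short of 1371.

104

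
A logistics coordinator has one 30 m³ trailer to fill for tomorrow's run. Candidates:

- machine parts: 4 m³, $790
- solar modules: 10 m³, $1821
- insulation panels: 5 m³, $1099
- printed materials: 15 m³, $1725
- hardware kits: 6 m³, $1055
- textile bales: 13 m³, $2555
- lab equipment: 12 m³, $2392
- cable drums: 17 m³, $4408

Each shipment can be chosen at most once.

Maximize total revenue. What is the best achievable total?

6963

Filling by ratio: machine parts + insulation panels + cable drums for 6297, with 4 m³ left unused.
The 9 m³ tied up in machine parts and insulation panels is better spent on textile bales — total rises to 6963 (30 m³).
Every other selection either busts 30 m³ or fails to beat 6963.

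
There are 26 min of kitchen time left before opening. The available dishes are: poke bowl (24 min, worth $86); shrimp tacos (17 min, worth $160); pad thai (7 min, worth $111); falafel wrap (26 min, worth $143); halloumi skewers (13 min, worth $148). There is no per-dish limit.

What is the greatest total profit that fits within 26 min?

Taking 3×pad thai: 21 min used, 333 in profit.

333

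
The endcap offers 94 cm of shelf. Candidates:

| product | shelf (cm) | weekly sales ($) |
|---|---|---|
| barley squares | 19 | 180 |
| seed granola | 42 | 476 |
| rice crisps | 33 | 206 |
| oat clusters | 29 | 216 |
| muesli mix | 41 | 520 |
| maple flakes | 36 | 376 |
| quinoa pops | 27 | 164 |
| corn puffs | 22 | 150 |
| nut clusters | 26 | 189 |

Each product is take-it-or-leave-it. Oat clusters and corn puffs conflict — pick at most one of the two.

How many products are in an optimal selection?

2

Optimal total is 996.
For example seed granola + muesli mix achieves it, using 83 cm.
All optima have 2 products.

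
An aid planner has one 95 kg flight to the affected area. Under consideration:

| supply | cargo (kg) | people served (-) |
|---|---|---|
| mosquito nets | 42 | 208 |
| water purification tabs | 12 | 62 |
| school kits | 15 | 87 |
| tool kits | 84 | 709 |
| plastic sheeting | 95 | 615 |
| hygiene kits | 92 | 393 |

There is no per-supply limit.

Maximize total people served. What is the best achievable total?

Best packing: tool kits — 84 kg, 709 total.
Nothing else within 95 kg beats 709.

709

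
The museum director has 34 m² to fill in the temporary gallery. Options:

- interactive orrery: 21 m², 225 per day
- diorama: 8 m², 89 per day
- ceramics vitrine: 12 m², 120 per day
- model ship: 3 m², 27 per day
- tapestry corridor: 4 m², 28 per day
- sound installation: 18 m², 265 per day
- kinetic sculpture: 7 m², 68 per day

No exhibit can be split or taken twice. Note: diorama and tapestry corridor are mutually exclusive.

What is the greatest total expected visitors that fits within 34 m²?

By expected visitors per m²: sound installation 14.72, diorama 11.12, interactive orrery 10.71 lead.
Best packing: diorama + sound installation + kinetic sculpture — 33 m², 422 total.
The closest alternative, ceramics vitrine + tapestry corridor + sound installation, reaches only 413.

422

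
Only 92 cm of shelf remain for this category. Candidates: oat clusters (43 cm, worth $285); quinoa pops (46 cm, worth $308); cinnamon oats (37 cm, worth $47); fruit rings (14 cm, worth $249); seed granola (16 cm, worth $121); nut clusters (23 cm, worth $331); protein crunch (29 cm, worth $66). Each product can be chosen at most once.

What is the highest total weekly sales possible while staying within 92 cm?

888

By weekly sales per cm: fruit rings 17.79, nut clusters 14.39, seed granola 7.56, quinoa pops 6.70 lead.
Greedy by ratio would take fruit rings + seed granola + nut clusters + protein crunch: 82 cm used, total 767.
The 45 cm tied up in seed granola and protein crunch is better spent on quinoa pops — total rises to 888 (83 cm).
Runner-up oat clusters + fruit rings + nut clusters tops out at 865.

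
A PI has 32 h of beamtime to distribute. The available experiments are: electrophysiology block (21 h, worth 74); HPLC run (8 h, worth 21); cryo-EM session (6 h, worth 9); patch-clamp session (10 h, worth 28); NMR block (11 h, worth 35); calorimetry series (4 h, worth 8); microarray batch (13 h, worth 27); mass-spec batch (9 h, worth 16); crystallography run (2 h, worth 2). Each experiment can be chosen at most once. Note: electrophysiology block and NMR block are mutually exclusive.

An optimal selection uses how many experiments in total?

The maximum expected citations within 32 h is 102.
One optimal bundle: electrophysiology block + patch-clamp session (31 h).
Every optimal selection uses 2 experiments.

2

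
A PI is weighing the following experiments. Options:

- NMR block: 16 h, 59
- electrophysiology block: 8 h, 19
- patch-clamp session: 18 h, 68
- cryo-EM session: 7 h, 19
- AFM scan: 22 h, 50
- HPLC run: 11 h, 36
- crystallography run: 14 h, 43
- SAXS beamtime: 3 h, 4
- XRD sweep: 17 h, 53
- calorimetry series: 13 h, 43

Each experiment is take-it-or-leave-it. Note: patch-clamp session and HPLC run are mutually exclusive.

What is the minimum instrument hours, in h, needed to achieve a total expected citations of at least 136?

40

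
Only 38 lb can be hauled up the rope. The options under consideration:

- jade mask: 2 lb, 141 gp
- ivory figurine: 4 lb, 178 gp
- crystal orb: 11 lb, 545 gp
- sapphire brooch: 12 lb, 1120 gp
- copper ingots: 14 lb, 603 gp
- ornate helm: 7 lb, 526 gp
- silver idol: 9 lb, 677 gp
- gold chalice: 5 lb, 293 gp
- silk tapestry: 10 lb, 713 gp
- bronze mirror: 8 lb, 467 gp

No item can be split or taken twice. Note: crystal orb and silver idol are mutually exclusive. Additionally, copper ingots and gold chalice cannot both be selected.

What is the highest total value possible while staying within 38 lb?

Ranking by ratio (value/lb): sapphire brooch 93.33, silver idol 75.22, ornate helm 75.14, silk tapestry 71.30.
Taking sapphire brooch + ornate helm + silver idol + silk tapestry: 38 lb used, 3036 in value.

3036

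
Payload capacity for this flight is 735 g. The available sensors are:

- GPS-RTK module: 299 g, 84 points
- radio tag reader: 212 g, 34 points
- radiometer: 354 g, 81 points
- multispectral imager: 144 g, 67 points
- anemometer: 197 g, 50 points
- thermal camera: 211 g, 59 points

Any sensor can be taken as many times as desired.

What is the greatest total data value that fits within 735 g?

335

5×multispectral imager uses 720 of the 735 g and totals 335.
Every other selection either busts 735 g or fails to beat 335.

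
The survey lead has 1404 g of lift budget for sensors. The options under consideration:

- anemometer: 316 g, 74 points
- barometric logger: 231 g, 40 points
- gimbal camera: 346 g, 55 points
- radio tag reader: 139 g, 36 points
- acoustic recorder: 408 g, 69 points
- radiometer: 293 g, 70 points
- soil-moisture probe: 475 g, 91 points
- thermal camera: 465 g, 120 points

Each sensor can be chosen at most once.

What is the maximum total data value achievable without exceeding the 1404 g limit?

321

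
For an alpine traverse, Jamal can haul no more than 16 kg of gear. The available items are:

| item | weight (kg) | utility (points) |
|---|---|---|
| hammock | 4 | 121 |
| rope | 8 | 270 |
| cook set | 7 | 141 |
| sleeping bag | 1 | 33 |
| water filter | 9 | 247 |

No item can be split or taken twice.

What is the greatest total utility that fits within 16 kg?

A density-first pass picks hammock + rope + sleeping bag — 424 at 13 kg.
Replace hammock with cook set: the trade gains 20 net, giving 444 at 16 kg.
Next best is hammock + rope + sleeping bag at 424 (13 kg) — short by 20.

444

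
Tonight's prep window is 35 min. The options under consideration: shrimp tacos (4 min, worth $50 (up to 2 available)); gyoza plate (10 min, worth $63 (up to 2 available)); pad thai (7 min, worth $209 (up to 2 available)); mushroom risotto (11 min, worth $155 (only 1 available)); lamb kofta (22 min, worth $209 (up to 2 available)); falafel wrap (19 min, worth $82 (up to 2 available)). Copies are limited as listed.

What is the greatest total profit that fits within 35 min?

By profit per min: pad thai 29.86, mushroom risotto 14.09, shrimp tacos 12.50, lamb kofta 9.50 lead.
2×shrimp tacos + 2×pad thai + mushroom risotto uses 33 of the 35 min and totals 673.

673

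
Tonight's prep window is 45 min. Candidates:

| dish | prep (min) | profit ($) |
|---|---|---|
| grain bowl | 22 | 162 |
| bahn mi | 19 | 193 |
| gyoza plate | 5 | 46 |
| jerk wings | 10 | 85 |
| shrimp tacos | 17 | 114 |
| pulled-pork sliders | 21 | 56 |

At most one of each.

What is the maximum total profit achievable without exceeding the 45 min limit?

A density-first pass picks bahn mi + gyoza plate + jerk wings — 324 at 34 min.
The 15 min tied up in gyoza plate and jerk wings is better spent on grain bowl — total rises to 355 (41 min).
Every other selection either busts 45 min or fails to beat 355.

355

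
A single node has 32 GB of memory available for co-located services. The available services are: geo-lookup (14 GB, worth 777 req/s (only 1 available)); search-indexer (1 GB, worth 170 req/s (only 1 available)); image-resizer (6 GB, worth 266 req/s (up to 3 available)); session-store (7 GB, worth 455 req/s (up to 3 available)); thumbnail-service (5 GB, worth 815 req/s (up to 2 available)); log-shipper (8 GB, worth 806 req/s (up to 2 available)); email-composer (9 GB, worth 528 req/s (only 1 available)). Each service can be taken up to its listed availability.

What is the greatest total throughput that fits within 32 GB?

3508

Greedy by ratio would take search-indexer + 2×thumbnail-service + 2×log-shipper: 27 GB used, total 3412.
Replace search-indexer with image-resizer: the trade gains 96 net, giving 3508 at 32 GB.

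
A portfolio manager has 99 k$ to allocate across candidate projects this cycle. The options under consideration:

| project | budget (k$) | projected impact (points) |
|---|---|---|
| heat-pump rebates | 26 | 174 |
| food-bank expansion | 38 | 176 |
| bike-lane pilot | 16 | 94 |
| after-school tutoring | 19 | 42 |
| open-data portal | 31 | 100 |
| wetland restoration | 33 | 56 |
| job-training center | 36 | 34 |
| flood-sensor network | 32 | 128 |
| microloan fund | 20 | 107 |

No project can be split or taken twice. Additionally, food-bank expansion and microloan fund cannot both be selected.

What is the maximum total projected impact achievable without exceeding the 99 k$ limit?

Taking heat-pump rebates + bike-lane pilot + flood-sensor network + microloan fund: 94 k$ used, 503 in projected impact.

503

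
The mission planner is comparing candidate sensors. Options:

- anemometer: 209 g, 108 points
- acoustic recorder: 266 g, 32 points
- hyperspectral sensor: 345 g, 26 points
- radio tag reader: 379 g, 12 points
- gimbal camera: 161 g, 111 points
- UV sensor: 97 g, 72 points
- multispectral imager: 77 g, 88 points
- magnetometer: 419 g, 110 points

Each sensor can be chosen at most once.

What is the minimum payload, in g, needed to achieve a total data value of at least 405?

Need the lightest bundle worth ≥ 405.
Taking anemometer + acoustic recorder + gimbal camera + UV sensor + multispectral imager gives 411 (≥ 405) for 810 g.
No combination under 810 g hits 405.

810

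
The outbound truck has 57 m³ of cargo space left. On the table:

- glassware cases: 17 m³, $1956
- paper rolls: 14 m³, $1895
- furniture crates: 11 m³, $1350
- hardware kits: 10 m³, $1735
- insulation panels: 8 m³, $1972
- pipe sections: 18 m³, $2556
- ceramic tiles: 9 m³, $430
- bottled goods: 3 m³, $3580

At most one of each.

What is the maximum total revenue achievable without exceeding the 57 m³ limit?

By revenue per m³: bottled goods 1193.33, insulation panels 246.50, hardware kits 173.50, pipe sections 142.00 lead.
Filling by ratio: paper rolls + hardware kits + insulation panels + pipe sections + bottled goods for 11738, with 4 m³ left unused.
The 14 m³ tied up in paper rolls is better spent on glassware cases — total rises to 11799 (56 m³).
The closest alternative, paper rolls + hardware kits + insulation panels + pipe sections + bottled goods, reaches only 11738.

11799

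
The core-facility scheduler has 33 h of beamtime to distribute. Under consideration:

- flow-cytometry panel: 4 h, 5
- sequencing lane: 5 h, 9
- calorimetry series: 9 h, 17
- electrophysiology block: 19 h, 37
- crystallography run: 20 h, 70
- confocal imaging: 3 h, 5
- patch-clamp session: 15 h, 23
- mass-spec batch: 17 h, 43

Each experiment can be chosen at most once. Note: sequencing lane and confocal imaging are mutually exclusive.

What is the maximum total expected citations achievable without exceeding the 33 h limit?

By expected citations per h: crystallography run 3.50, mass-spec batch 2.53, electrophysiology block 1.95, calorimetry series 1.89 lead.
Best packing: flow-cytometry panel + calorimetry series + crystallography run — 33 h, 92 total.
No other feasible combination exceeds 92.

92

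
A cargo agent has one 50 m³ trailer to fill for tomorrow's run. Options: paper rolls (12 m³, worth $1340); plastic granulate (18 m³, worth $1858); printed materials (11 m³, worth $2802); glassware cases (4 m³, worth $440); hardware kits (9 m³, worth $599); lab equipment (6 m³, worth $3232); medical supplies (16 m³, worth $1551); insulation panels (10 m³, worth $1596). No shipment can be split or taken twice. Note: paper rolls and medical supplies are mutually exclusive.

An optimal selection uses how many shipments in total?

5

The maximum revenue within 50 m³ is 9928.
For example plastic granulate + printed materials + glassware cases + lab equipment + insulation panels achieves it, using 49 m³.
All optima have 5 shipments.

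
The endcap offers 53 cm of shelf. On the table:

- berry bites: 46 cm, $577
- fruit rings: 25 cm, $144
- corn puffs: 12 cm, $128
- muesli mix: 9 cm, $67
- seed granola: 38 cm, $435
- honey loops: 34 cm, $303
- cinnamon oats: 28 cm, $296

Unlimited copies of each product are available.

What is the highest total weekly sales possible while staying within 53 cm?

Best packing: berry bites — 46 cm, 577 total.
Nothing else within 53 cm beats 577.

577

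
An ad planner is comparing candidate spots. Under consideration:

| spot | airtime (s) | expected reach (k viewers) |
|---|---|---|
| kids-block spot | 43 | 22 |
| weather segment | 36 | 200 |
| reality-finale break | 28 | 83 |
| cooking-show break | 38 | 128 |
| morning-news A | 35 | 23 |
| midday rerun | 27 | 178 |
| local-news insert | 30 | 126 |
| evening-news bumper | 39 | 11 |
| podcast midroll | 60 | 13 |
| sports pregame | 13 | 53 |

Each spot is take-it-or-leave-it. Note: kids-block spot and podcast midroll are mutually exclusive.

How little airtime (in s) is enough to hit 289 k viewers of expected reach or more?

57

Need the lightest bundle worth ≥ 289.
Taking midday rerun + local-news insert gives 304 (≥ 289) for 57 s.
No combination under 57 s hits 289.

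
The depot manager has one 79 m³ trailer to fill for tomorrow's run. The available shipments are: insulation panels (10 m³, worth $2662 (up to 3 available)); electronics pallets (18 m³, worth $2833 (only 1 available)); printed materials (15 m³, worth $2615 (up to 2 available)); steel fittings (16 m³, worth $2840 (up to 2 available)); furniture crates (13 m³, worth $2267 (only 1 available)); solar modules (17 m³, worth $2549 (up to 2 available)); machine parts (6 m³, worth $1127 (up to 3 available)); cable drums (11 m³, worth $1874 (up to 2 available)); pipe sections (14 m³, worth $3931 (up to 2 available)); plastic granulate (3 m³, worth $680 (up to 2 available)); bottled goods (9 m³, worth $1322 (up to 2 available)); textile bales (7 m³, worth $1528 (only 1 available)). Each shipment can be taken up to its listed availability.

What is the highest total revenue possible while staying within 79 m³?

A density-first pass picks 3×insulation panels + machine parts + 2×pipe sections + 2×plastic granulate + textile bales — 19863 at 77 m³.
Replace machine parts and plastic granulate with cable drums: the trade gains 67 net, giving 19930 at 79 m³.
Every other selection either busts 79 m³ or exceeds an availability limit or fails to beat 19930.

19930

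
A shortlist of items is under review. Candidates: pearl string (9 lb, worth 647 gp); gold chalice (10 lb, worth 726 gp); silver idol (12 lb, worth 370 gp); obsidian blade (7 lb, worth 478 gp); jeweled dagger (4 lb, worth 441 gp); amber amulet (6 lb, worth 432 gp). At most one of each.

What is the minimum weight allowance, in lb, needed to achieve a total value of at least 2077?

27

Look for the lowest-weight combination reaching 2077.
gold chalice + obsidian blade + jeweled dagger + amber amulet: 2077 value at 27 lb.
Below 27 lb the best achievable stays under 2077.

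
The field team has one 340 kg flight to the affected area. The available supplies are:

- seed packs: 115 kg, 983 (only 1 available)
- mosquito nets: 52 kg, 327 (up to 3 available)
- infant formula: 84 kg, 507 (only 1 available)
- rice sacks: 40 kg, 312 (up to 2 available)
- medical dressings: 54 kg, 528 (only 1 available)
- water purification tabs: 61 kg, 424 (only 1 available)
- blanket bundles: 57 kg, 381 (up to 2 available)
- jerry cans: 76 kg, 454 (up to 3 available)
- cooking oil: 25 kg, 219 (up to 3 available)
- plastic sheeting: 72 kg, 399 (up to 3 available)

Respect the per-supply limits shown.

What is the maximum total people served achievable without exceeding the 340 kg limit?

2807

Taking the top-ratio supplies first gives seed packs + 2×rice sacks + medical dressings + 3×cooking oil for 2792 (324 kg).
Dropping rice sacks frees 40 kg; slotting in mosquito nets (52 kg) lifts the total to 2807 at 336 kg.
That's the maximum — no swap from here does better than 2807.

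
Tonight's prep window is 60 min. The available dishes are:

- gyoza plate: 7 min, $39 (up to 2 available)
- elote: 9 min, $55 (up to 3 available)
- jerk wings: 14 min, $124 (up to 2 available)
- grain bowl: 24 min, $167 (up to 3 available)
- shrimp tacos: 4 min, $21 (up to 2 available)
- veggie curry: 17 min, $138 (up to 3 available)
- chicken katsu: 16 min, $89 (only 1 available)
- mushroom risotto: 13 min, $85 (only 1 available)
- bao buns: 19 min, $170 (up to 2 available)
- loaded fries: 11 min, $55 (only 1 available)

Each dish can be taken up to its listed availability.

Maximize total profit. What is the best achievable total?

Ranking by ratio (profit/min): bao buns 8.95, jerk wings 8.86, veggie curry 8.12, grain bowl 6.96.
Greedy by ratio would take gyoza plate + jerk wings + 2×bao buns: 59 min used, total 503.
The 7 min tied up in gyoza plate is better spent on 2×shrimp tacos — total rises to 506 (60 min).
No other feasible combination exceeds 506.

506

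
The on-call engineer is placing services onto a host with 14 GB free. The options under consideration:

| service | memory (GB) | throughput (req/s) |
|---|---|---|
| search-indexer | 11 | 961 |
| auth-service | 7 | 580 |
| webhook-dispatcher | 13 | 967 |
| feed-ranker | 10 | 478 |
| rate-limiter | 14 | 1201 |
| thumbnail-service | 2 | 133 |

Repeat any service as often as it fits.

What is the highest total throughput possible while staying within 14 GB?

Density check — search-indexer 87.36, rate-limiter 85.79, auth-service 82.86, webhook-dispatcher 74.38 are the best per GB.
Greedy by ratio would take search-indexer + thumbnail-service: 13 GB used, total 1094.
The 13 GB tied up in search-indexer and thumbnail-service is better spent on rate-limiter — total rises to 1201 (14 GB).
That's the maximum — no swap from here does better than 1201.

1201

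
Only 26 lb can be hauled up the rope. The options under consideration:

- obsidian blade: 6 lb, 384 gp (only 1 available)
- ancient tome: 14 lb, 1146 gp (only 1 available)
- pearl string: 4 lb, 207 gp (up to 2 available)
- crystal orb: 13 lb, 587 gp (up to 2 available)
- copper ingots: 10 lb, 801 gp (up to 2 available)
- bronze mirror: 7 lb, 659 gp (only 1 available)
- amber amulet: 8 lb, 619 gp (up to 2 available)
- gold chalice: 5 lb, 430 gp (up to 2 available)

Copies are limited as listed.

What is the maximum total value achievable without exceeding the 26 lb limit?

2235

Ranking by ratio (value/lb): bronze mirror 94.14, gold chalice 86.00, ancient tome 81.86.
Filling by ratio: bronze mirror + amber amulet + 2×gold chalice for 2138, with 1 lb left unused.
Replace amber amulet and gold chalice with ancient tome: the trade gains 97 net, giving 2235 at 26 lb.
Every other selection either busts 26 lb or exceeds an availability limit or fails to beat 2235.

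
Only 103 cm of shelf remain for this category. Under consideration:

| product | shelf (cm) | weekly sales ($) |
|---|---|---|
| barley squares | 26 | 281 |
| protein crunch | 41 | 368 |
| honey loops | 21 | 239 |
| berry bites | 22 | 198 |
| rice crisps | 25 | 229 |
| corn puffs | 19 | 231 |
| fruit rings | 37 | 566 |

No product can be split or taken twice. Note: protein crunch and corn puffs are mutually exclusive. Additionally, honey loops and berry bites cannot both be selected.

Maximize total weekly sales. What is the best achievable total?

1317

Ranking by ratio (weekly sales/cm): fruit rings 15.30, corn puffs 12.16, honey loops 11.38, barley squares 10.81.
Best packing: barley squares + honey loops + corn puffs + fruit rings — 103 cm, 1317 total.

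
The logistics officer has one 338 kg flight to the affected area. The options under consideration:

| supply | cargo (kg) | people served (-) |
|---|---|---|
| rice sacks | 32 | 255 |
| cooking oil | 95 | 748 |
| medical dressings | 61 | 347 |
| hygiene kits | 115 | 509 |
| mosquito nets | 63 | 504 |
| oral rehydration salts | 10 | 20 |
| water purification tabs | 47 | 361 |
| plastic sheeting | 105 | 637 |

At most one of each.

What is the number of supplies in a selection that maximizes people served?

5

Best achievable people served is 2270.
cooking oil + mosquito nets + oral rehydration salts + water purification tabs + plastic sheeting hits 2270 at 320 kg.
Every optimal selection uses 5 supplies.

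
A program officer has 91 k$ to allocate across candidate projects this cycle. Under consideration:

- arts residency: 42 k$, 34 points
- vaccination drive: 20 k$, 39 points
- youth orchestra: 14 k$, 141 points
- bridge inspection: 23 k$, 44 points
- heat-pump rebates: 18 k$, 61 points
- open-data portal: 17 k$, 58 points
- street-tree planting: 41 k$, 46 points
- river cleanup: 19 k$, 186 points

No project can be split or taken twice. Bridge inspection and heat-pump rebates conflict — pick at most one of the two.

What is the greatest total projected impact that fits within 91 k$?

485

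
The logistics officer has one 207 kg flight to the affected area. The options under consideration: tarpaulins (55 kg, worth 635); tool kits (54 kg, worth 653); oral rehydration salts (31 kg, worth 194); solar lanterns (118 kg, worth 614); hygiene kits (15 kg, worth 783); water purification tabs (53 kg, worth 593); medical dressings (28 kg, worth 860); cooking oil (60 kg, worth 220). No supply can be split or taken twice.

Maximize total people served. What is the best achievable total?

3524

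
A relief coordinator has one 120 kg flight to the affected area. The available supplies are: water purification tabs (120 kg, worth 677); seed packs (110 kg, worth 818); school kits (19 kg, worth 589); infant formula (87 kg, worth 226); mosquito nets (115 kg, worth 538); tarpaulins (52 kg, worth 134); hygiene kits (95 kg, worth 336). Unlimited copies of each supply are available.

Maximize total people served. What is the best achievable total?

By people served per kg: school kits 31.00, seed packs 7.44, water purification tabs 5.64, mosquito nets 4.68 lead.
Best packing: 6×school kits — 114 kg, 3534 total.
No other feasible combination exceeds 3534.

3534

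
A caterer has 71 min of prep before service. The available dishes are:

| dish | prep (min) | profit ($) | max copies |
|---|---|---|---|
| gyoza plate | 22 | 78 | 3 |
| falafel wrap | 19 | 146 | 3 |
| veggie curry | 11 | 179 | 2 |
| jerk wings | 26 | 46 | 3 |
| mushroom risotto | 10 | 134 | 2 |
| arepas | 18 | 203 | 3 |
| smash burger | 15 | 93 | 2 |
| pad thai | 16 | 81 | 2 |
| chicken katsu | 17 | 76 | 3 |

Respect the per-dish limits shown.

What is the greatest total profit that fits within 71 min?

The ratio heuristic lands on 2×veggie curry + 2×mushroom risotto + arepas (829) but leaves 11 min idle.
The 10 min tied up in mushroom risotto is better spent on arepas — total rises to 898 (68 min).
Nothing else within 71 min beats 898.

898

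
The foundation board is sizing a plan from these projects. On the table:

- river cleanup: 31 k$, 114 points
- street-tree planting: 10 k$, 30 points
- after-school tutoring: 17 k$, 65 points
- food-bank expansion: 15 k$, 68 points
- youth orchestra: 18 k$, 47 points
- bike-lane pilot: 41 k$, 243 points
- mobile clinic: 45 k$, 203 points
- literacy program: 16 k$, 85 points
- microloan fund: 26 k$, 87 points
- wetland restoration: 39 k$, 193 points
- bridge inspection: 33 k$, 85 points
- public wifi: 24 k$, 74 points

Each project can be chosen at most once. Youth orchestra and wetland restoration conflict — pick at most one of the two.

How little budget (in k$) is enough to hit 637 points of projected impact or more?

Look for the lowest-budget combination reaching 637.
Taking bike-lane pilot + mobile clinic + wetland restoration gives 639 (≥ 637) for 125 k$.
Below 125 k$ the best achievable stays under 637.

125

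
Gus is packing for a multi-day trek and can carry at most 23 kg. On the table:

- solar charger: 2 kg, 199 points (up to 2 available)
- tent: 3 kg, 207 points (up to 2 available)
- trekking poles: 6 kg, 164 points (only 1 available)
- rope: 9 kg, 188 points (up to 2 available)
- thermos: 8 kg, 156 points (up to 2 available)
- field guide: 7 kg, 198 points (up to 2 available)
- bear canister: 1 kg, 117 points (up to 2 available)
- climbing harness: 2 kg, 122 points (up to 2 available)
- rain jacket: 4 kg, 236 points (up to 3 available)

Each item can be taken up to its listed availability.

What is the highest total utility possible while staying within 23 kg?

1669

A density-first pass picks 2×solar charger + 2×tent + 2×bear canister + 2×climbing harness + rain jacket — 1526 at 20 kg.
Replace tent and climbing harness with 2×rain jacket: the trade gains 143 net, giving 1669 at 23 kg.
Nothing else within 23 kg beats 1669.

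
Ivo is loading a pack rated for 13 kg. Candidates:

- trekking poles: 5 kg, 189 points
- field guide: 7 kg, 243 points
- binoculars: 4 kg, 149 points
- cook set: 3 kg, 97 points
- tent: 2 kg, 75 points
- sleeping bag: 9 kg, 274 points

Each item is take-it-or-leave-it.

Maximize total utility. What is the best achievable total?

Density check — trekking poles 37.80, tent 37.50, binoculars 37.25 are the best per kg.
Filling by ratio: trekking poles + binoculars + tent for 413, with 2 kg left unused.
Replace trekking poles with field guide: the trade gains 54 net, giving 467 at 13 kg.
No other feasible combination exceeds 467.

467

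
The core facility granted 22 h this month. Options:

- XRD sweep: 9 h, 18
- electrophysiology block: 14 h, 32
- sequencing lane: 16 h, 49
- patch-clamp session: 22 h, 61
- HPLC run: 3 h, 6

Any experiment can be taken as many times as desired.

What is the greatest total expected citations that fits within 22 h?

61

Sequencing lane + 2×HPLC run uses 22 of the 22 h and totals 61.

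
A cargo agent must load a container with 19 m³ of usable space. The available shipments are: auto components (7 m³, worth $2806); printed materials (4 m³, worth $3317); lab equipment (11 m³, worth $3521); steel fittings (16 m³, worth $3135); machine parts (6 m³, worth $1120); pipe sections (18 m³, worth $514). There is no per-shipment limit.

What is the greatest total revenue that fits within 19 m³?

13268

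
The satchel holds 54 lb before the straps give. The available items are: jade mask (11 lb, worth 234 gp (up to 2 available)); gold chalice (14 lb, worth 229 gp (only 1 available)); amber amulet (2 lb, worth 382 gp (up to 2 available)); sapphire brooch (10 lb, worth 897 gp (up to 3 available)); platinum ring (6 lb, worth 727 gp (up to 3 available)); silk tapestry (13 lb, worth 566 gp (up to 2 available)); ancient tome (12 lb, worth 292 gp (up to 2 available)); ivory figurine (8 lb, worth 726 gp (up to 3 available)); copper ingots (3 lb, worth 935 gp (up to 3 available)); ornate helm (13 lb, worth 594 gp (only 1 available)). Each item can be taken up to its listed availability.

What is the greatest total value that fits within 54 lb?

Greedy by ratio would take 2×amber amulet + 3×platinum ring + 2×ivory figurine + 3×copper ingots: 47 lb used, total 7202.
Dropping amber amulet frees 2 lb; slotting in ivory figurine (8 lb) lifts the total to 7546 at 53 lb.

7546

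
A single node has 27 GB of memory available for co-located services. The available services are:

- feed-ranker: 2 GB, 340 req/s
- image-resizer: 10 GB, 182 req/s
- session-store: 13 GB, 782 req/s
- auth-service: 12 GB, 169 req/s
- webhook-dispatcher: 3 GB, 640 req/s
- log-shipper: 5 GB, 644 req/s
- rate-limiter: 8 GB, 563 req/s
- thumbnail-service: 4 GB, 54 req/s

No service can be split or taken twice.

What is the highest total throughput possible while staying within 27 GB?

2460

By throughput per GB: webhook-dispatcher 213.33, feed-ranker 170.00, log-shipper 128.80 lead.
Greedy by ratio would take feed-ranker + webhook-dispatcher + log-shipper + rate-limiter + thumbnail-service: 22 GB used, total 2241.
The 8 GB tied up in rate-limiter is better spent on session-store — total rises to 2460 (27 GB).
Next best is feed-ranker + session-store + webhook-dispatcher + log-shipper at 2406 (23 GB) — short by 54.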